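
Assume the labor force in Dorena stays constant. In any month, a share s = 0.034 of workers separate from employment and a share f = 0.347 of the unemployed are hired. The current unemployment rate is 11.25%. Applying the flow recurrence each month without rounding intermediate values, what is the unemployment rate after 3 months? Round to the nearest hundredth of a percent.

With a fixed labor force, u_{t+1} = u_t + s·(1−u_t) − f·u_t = u_t·(1−s−f) + s.
Here 1−s−f = 0.619 and s = 0.034.
u_1 = 0.112500 × 0.619 + 0.034 = 0.103638.
u_2 = 0.103638 × 0.619 + 0.034 = 0.098152.
u_3 = 0.098152 × 0.619 + 0.034 = 0.094756.

Unemployment rate after three months ≈ 9.48%.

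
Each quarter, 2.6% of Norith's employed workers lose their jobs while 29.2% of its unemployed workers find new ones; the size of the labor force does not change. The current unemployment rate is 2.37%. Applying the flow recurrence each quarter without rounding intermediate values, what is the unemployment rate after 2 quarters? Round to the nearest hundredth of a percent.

Unemployment rate after two quarters ≈ 5.48%.

With a fixed labor force, u_{t+1} = u_t + s·(1−u_t) − f·u_t = u_t·(1−s−f) + s.
Here 1−s−f = 0.682 and s = 0.026.
u_1 = 0.023700 × 0.682 + 0.026 = 0.042163.
u_2 = 0.042163 × 0.682 + 0.026 = 0.054755.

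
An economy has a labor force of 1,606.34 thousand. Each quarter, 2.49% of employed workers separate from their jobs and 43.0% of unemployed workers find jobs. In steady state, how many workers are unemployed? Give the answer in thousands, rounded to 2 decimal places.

Steady-state unemployment rate u* = s/(s+f) = 2.49/(2.49+43.0) = 0.054737.
Unemployed = u* × labor force = 0.054737 × 1,606.34 ≈ 87.93 thousand.

About 87.93 thousand are unemployed in steady state.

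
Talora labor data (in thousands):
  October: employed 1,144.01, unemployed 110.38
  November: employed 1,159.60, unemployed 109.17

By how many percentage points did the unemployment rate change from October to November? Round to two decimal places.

The unemployment rate changed by −0.20 percentage points.

October: labor force = 1,144.01 + 110.38 = 1,254.39; u = 110.38/1,254.39 = 8.80%.
November: labor force = 1,159.60 + 109.17 = 1,268.77; u = 109.17/1,268.77 = 8.60%.
Change = 8.60% − 8.80% = −0.20 pp.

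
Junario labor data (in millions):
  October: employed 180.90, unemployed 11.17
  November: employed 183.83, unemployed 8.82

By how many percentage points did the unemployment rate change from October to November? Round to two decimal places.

October: labor force = 180.90 + 11.17 = 192.07; u = 11.17/192.07 = 5.82%.
November: labor force = 183.83 + 8.82 = 192.65; u = 8.82/192.65 = 4.58%.
Change = 4.58% − 5.82% = −1.24 pp.

The unemployment rate changed by −1.24 percentage points.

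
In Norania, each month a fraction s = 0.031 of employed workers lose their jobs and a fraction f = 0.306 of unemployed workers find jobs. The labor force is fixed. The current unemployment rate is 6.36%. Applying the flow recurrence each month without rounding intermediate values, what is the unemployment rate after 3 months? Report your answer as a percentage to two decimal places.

With a fixed labor force, u_{t+1} = u_t + s·(1−u_t) − f·u_t = u_t·(1−s−f) + s.
Here 1−s−f = 0.663 and s = 0.031.
u_1 = 0.063600 × 0.663 + 0.031 = 0.073167.
u_2 = 0.073167 × 0.663 + 0.031 = 0.079510.
u_3 = 0.079510 × 0.663 + 0.031 = 0.083715.

Unemployment rate after three months ≈ 8.37%.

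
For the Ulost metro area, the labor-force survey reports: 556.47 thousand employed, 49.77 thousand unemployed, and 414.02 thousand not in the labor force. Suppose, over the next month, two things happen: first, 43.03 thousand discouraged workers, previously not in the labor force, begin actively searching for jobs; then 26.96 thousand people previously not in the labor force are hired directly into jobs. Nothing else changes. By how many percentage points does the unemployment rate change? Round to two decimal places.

The unemployment rate changes by +5.51 percentage points.

Initially, labor force = 556.47 + 49.77 = 606.24 thousand, so u = 49.77/606.24 = 8.21%.
After the first change, unemployed and labor force both rise by 43.03 → E = 556.47, U = 92.80, labor force = 649.27 thousand.
After the second change, employed and labor force both rise by 26.96; unemployed unchanged → E = 583.43, U = 92.80, labor force = 676.23 thousand.
New unemployment rate = 92.80 / 676.23 = 13.72%.
Change = 13.72% − 8.21% = +5.51 percentage points.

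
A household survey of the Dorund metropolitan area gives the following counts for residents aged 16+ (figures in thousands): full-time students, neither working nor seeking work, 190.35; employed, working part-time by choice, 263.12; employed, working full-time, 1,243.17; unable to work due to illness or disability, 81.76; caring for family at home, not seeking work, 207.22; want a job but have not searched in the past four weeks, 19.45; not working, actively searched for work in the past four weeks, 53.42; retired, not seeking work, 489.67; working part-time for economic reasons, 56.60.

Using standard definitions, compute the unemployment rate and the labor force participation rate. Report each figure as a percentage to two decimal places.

Unemployment rate ≈ 3.31%; labor force participation rate ≈ 62.05%.

Employed = 263.12 + 1,243.17 + 56.60 = 1,562.89 thousand (anyone who worked, including part-time for economic reasons, counts as employed).
Unemployed = 53.42 thousand.
Labor force = 1,562.89 + 53.42 = 1,616.31 thousand.
Not in labor force = 190.35 + 81.76 + 207.22 + 19.45 + 489.67 = 988.45 thousand (those not working and not actively searching are outside the labor force — including those who want a job but have given up searching).
Civilian working-age population = 1,616.31 + 988.45 = 2,604.76 thousand.
Unemployment rate = 53.42 / 1,616.31 = 3.31%.
Labor force participation rate = 1,616.31 / 2,604.76 = 62.05%.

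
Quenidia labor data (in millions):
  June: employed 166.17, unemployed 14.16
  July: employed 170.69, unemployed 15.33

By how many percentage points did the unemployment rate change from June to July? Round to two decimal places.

The unemployment rate changed by +0.39 percentage points.

June: labor force = 166.17 + 14.16 = 180.33; u = 14.16/180.33 = 7.85%.
July: labor force = 170.69 + 15.33 = 186.02; u = 15.33/186.02 = 8.24%.
Change = 8.24% − 7.85% = +0.39 pp.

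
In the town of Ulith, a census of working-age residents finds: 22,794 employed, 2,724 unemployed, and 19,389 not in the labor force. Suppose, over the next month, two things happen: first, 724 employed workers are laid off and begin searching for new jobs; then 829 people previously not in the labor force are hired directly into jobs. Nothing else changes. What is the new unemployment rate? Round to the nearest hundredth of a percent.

Initially, labor force = 22,794 + 2,724 = 25,518, so u = 2,724/25,518 = 10.67%.
After the first change, employed falls and unemployed rises by 724; labor force unchanged → E = 22,070, U = 3,448, labor force = 25,518.
After the second change, employed and labor force both rise by 829; unemployed unchanged → E = 22,899, U = 3,448, labor force = 26,347.
New unemployment rate = 3,448 / 26,347 = 13.09%.

New unemployment rate ≈ 13.09%.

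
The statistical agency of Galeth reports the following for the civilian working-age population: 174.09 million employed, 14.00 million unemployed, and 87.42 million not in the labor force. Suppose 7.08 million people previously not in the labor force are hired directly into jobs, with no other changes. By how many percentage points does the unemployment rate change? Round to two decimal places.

The unemployment rate changes by −0.27 percentage points.

Initially, labor force = 174.09 + 14.00 = 188.09 million, so u = 14.00/188.09 = 7.44%.
After the change, employed and labor force both rise by 7.08; unemployed unchanged → E = 181.17, U = 14.00, labor force = 195.17 million.
New unemployment rate = 14.00 / 195.17 = 7.17%.
Change = 7.17% − 7.44% = −0.27 percentage points.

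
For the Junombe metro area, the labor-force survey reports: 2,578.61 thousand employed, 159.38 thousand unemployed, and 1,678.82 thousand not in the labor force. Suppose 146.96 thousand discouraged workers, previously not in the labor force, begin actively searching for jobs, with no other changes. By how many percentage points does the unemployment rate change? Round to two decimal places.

Initially, labor force = 2,578.61 + 159.38 = 2,737.99 thousand, so u = 159.38/2,737.99 = 5.82%.
After the change, unemployed and labor force both rise by 146.96 → E = 2,578.61, U = 306.34, labor force = 2,884.95 thousand.
New unemployment rate = 306.34 / 2,884.95 = 10.62%.
Change = 10.62% − 5.82% = +4.80 percentage points.

The unemployment rate changes by +4.80 percentage points.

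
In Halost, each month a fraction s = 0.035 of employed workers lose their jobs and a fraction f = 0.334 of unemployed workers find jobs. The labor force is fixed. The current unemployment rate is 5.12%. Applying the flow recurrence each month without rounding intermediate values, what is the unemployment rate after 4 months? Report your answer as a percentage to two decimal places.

With a fixed labor force, u_{t+1} = u_t + s·(1−u_t) − f·u_t = u_t·(1−s−f) + s.
Here 1−s−f = 0.631 and s = 0.035.
u_1 = 0.051200 × 0.631 + 0.035 = 0.067307.
u_2 = 0.067307 × 0.631 + 0.035 = 0.077471.
u_3 = 0.077471 × 0.631 + 0.035 = 0.083884.
u_4 = 0.083884 × 0.631 + 0.035 = 0.087931.

Unemployment rate after four months ≈ 8.79%.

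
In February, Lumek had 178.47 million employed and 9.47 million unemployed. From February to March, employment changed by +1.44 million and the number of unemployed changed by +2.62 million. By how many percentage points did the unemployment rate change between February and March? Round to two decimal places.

February: labor force = 178.47 + 9.47 = 187.94; u = 9.47/187.94 = 5.04%.
March: labor force = 179.91 + 12.09 = 192.00; u = 12.09/192.00 = 6.30%.
Change = 6.30% − 5.04% = +1.26 pp.

The unemployment rate changed by +1.26 percentage points.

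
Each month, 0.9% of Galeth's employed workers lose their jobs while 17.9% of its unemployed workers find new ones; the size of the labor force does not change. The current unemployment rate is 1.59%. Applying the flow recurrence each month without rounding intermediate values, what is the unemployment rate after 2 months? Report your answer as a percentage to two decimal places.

With a fixed labor force, u_{t+1} = u_t + s·(1−u_t) − f·u_t = u_t·(1−s−f) + s.
Here 1−s−f = 0.812 and s = 0.009.
u_1 = 0.015900 × 0.812 + 0.009 = 0.021911.
u_2 = 0.021911 × 0.812 + 0.009 = 0.026792.

Unemployment rate after two months ≈ 2.68%.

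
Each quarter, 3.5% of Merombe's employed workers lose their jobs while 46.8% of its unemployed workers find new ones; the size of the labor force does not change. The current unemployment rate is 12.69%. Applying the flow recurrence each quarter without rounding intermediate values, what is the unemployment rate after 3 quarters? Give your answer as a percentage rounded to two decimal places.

With a fixed labor force, u_{t+1} = u_t + s·(1−u_t) − f·u_t = u_t·(1−s−f) + s.
Here 1−s−f = 0.497 and s = 0.035.
u_1 = 0.126900 × 0.497 + 0.035 = 0.098069.
u_2 = 0.098069 × 0.497 + 0.035 = 0.083740.
u_3 = 0.083740 × 0.497 + 0.035 = 0.076619.

Unemployment rate after three quarters ≈ 7.66%.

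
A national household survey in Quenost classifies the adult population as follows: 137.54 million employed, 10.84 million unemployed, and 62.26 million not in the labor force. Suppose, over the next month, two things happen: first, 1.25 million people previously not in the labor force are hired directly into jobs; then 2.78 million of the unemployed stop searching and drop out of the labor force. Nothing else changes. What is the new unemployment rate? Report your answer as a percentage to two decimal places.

New unemployment rate ≈ 5.49%.

Initially, labor force = 137.54 + 10.84 = 148.38 million, so u = 10.84/148.38 = 7.31%.
After the first change, employed and labor force both rise by 1.25; unemployed unchanged → E = 138.79, U = 10.84, labor force = 149.63 million.
After the second change, unemployed and labor force both fall by 2.78 → E = 138.79, U = 8.06, labor force = 146.85 million.
New unemployment rate = 8.06 / 146.85 = 5.49%.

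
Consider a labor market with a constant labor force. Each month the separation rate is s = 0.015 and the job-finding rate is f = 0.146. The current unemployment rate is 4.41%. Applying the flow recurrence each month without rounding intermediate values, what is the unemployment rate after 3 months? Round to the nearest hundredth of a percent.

Unemployment rate after three months ≈ 6.42%.

With a fixed labor force, u_{t+1} = u_t + s·(1−u_t) − f·u_t = u_t·(1−s−f) + s.
Here 1−s−f = 0.839 and s = 0.015.
u_1 = 0.044100 × 0.839 + 0.015 = 0.052000.
u_2 = 0.052000 × 0.839 + 0.015 = 0.058628.
u_3 = 0.058628 × 0.839 + 0.015 = 0.064189.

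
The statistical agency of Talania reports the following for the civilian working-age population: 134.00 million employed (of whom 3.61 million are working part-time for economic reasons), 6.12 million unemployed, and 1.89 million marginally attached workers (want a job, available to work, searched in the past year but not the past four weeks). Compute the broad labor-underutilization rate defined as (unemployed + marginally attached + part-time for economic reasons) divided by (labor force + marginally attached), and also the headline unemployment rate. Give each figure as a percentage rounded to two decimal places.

Broad underutilization rate ≈ 8.18%; headline unemployment rate ≈ 4.37%.

Labor force = 134.00 + 6.12 = 140.12 million.
Numerator = 6.12 + 1.89 + 3.61 = 11.62 million.
Denominator = 140.12 + 1.89 = 142.01 million.
Broad rate = 11.62 / 142.01 = 8.18%.
Headline unemployment rate = 6.12 / 140.12 = 4.37%.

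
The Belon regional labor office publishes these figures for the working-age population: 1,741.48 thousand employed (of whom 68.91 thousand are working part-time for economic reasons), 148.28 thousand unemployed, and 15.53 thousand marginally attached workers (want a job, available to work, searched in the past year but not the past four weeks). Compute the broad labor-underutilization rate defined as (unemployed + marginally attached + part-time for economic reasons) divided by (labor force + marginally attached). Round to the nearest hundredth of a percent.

Broad underutilization rate ≈ 12.21%.

Labor force = 1,741.48 + 148.28 = 1,889.76 thousand.
Numerator = 148.28 + 15.53 + 68.91 = 232.72 thousand.
Denominator = 1,889.76 + 15.53 = 1,905.29 thousand.
Broad rate = 232.72 / 1,905.29 = 12.21%.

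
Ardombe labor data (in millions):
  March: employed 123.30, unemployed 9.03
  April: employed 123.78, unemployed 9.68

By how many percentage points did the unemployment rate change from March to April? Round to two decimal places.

The unemployment rate changed by +0.43 percentage points.

March: labor force = 123.30 + 9.03 = 132.33; u = 9.03/132.33 = 6.82%.
April: labor force = 123.78 + 9.68 = 133.46; u = 9.68/133.46 = 7.25%.
Change = 7.25% − 6.82% = +0.43 pp.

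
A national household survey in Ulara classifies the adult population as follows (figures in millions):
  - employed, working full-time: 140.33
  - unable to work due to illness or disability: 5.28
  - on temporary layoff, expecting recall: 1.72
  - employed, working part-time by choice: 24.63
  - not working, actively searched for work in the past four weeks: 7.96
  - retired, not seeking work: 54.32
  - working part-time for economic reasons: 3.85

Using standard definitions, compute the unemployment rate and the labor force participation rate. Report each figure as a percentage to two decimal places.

Unemployment rate ≈ 5.42%; labor force participation rate ≈ 74.97%.

Employed = 140.33 + 24.63 + 3.85 = 168.81 million (anyone who worked, including part-time for economic reasons, counts as employed).
Unemployed = 1.72 + 7.96 = 9.68 million (jobless and actively searching, or on temporary layoff).
Labor force = 168.81 + 9.68 = 178.49 million.
Not in labor force = 5.28 + 54.32 = 59.60 million (those not working and not actively searching are outside the labor force).
Civilian working-age population = 178.49 + 59.60 = 238.09 million.
Unemployment rate = 9.68 / 178.49 = 5.42%.
Labor force participation rate = 178.49 / 238.09 = 74.97%.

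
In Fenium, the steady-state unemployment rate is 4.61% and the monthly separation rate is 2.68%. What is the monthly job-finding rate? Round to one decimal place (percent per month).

From u* = s/(s+f): f = s·(1−u)/u.
f = 2.68 × (1 − 0.0461) / 0.0461 = 2.5565 / 0.0461 ≈ 55.5% per month.

Job-finding rate ≈ 55.5% per month.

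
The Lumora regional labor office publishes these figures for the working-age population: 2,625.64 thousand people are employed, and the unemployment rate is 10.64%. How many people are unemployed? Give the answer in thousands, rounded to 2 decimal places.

Let U be the number unemployed. The labor force is E + U, and U/(E+U) = 0.1064.
So U = 0.1064 × 2,625.64 / (1 − 0.1064) = 279.3681 / 0.8936 ≈ 312.63 thousand.

About 312.63 thousand are unemployed.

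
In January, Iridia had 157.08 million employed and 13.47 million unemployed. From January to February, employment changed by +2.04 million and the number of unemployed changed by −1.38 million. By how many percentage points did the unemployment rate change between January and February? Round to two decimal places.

January: labor force = 157.08 + 13.47 = 170.55; u = 13.47/170.55 = 7.90%.
February: labor force = 159.12 + 12.09 = 171.21; u = 12.09/171.21 = 7.06%.
Change = 7.06% − 7.90% = −0.84 pp.

The unemployment rate changed by −0.84 percentage points.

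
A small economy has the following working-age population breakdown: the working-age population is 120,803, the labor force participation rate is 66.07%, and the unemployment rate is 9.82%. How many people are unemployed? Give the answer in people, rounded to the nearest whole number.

Labor force = 0.6607 × 120,803 = 79,815.
Unemployed = 0.0982 × 79,815 ≈ 7,838.

About 7,838 are unemployed.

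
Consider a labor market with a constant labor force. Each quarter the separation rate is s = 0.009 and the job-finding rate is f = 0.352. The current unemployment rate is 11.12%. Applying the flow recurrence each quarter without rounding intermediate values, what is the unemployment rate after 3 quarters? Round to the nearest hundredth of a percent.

With a fixed labor force, u_{t+1} = u_t + s·(1−u_t) − f·u_t = u_t·(1−s−f) + s.
Here 1−s−f = 0.639 and s = 0.009.
u_1 = 0.111200 × 0.639 + 0.009 = 0.080057.
u_2 = 0.080057 × 0.639 + 0.009 = 0.060156.
u_3 = 0.060156 × 0.639 + 0.009 = 0.047440.

Unemployment rate after three quarters ≈ 4.74%.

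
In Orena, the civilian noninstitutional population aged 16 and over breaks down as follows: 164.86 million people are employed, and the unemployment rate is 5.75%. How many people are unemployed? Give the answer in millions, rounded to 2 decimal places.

Let U be the number unemployed. The labor force is E + U, and U/(E+U) = 0.0575.
So U = 0.0575 × 164.86 / (1 − 0.0575) = 9.4795 / 0.9425 ≈ 10.06 million.

About 10.06 million are unemployed.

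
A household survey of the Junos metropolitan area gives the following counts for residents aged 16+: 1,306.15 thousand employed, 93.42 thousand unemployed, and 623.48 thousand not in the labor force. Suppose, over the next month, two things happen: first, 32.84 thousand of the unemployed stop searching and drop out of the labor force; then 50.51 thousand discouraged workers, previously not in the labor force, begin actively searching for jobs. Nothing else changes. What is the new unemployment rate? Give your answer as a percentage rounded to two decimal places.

New unemployment rate ≈ 7.84%.

Initially, labor force = 1,306.15 + 93.42 = 1,399.57 thousand, so u = 93.42/1,399.57 = 6.67%.
After the first change, unemployed and labor force both fall by 32.84 → E = 1,306.15, U = 60.58, labor force = 1,366.73 thousand.
After the second change, unemployed and labor force both rise by 50.51 → E = 1,306.15, U = 111.09, labor force = 1,417.24 thousand.
New unemployment rate = 111.09 / 1,417.24 = 7.84%.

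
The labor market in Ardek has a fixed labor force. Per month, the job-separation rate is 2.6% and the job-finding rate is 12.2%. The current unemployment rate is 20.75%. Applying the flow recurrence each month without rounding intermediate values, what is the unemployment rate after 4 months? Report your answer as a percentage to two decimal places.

Unemployment rate after four months ≈ 19.24%.

With a fixed labor force, u_{t+1} = u_t + s·(1−u_t) − f·u_t = u_t·(1−s−f) + s.
Here 1−s−f = 0.852 and s = 0.026.
u_1 = 0.207500 × 0.852 + 0.026 = 0.202790.
u_2 = 0.202790 × 0.852 + 0.026 = 0.198777.
u_3 = 0.198777 × 0.852 + 0.026 = 0.195358.
u_4 = 0.195358 × 0.852 + 0.026 = 0.192445.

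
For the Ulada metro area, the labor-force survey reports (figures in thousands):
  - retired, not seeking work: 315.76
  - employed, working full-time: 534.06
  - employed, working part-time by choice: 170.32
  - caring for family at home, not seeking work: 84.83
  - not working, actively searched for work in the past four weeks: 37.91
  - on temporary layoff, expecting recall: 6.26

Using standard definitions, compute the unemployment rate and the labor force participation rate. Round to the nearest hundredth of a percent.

Employed = 534.06 + 170.32 = 704.38 thousand.
Unemployed = 37.91 + 6.26 = 44.17 thousand (jobless and actively searching, or on temporary layoff).
Labor force = 704.38 + 44.17 = 748.55 thousand.
Not in labor force = 315.76 + 84.83 = 400.59 thousand (those not working and not actively searching are outside the labor force).
Civilian working-age population = 748.55 + 400.59 = 1,149.14 thousand.
Unemployment rate = 44.17 / 748.55 = 5.90%.
Labor force participation rate = 748.55 / 1,149.14 = 65.14%.

Unemployment rate ≈ 5.90%; labor force participation rate ≈ 65.14%.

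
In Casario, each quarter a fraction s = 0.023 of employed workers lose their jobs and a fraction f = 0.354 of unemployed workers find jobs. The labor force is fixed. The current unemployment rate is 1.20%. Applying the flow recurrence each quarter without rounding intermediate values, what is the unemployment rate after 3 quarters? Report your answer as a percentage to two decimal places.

Unemployment rate after three quarters ≈ 4.92%.

With a fixed labor force, u_{t+1} = u_t + s·(1−u_t) − f·u_t = u_t·(1−s−f) + s.
Here 1−s−f = 0.623 and s = 0.023.
u_1 = 0.012000 × 0.623 + 0.023 = 0.030476.
u_2 = 0.030476 × 0.623 + 0.023 = 0.041987.
u_3 = 0.041987 × 0.623 + 0.023 = 0.049158.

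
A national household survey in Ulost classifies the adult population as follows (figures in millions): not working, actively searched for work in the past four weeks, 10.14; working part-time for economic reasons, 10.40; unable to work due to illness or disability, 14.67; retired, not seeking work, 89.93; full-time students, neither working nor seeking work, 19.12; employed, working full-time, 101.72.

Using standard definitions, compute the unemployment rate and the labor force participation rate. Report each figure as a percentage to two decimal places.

Unemployment rate ≈ 8.29%; labor force participation rate ≈ 49.70%.

Employed = 10.40 + 101.72 = 112.12 million (anyone who worked, including part-time for economic reasons, counts as employed).
Unemployed = 10.14 million.
Labor force = 112.12 + 10.14 = 122.26 million.
Not in labor force = 14.67 + 89.93 + 19.12 = 123.72 million (those not working and not actively searching are outside the labor force).
Civilian working-age population = 122.26 + 123.72 = 245.98 million.
Unemployment rate = 10.14 / 122.26 = 8.29%.
Labor force participation rate = 122.26 / 245.98 = 49.70%.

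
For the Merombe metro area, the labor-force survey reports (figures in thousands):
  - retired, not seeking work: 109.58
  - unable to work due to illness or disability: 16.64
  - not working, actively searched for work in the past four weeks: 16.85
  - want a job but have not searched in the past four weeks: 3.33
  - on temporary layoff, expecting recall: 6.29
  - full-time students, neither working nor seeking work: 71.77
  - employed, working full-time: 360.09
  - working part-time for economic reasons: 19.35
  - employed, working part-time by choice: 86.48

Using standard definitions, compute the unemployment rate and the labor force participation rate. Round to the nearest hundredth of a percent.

Employed = 360.09 + 19.35 + 86.48 = 465.92 thousand (anyone who worked, including part-time for economic reasons, counts as employed).
Unemployed = 16.85 + 6.29 = 23.14 thousand (jobless and actively searching, or on temporary layoff).
Labor force = 465.92 + 23.14 = 489.06 thousand.
Not in labor force = 109.58 + 16.64 + 3.33 + 71.77 = 201.32 thousand (those not working and not actively searching are outside the labor force — including those who want a job but have given up searching).
Civilian working-age population = 489.06 + 201.32 = 690.38 thousand.
Unemployment rate = 23.14 / 489.06 = 4.73%.
Labor force participation rate = 489.06 / 690.38 = 70.84%.

Unemployment rate ≈ 4.73%; labor force participation rate ≈ 70.84%.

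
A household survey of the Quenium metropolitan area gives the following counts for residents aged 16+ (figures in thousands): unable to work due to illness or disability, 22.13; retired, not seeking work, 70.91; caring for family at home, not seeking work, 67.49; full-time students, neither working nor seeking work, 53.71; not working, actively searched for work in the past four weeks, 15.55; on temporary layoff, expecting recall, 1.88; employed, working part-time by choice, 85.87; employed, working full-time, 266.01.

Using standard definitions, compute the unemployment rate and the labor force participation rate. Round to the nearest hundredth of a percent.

Employed = 85.87 + 266.01 = 351.88 thousand.
Unemployed = 15.55 + 1.88 = 17.43 thousand (jobless and actively searching, or on temporary layoff).
Labor force = 351.88 + 17.43 = 369.31 thousand.
Not in labor force = 22.13 + 70.91 + 67.49 + 53.71 = 214.24 thousand (those not working and not actively searching are outside the labor force).
Civilian working-age population = 369.31 + 214.24 = 583.55 thousand.
Unemployment rate = 17.43 / 369.31 = 4.72%.
Labor force participation rate = 369.31 / 583.55 = 63.29%.

Unemployment rate ≈ 4.72%; labor force participation rate ≈ 63.29%.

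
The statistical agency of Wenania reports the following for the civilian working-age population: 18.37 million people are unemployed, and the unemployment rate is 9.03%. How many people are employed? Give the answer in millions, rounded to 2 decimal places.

About 185.06 million are employed.

Labor force = U / u = 18.37 / 0.0903 ≈ 203.43 million.
Employed = labor force − unemployed = 203.43 − 18.37 = 185.06 million.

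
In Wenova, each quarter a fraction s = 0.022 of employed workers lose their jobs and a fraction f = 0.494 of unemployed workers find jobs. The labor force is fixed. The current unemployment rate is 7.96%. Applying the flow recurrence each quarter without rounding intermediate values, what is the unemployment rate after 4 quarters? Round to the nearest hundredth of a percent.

Unemployment rate after four quarters ≈ 4.47%.

With a fixed labor force, u_{t+1} = u_t + s·(1−u_t) − f·u_t = u_t·(1−s−f) + s.
Here 1−s−f = 0.484 and s = 0.022.
u_1 = 0.079600 × 0.484 + 0.022 = 0.060526.
u_2 = 0.060526 × 0.484 + 0.022 = 0.051295.
u_3 = 0.051295 × 0.484 + 0.022 = 0.046827.
u_4 = 0.046827 × 0.484 + 0.022 = 0.044664.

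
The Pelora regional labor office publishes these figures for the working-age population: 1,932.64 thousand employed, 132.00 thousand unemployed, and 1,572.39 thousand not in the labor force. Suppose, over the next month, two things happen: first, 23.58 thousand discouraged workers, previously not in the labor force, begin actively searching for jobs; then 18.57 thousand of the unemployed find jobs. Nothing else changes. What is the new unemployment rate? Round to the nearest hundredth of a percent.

Initially, labor force = 1,932.64 + 132.00 = 2,064.64 thousand, so u = 132.00/2,064.64 = 6.39%.
After the first change, unemployed and labor force both rise by 23.58 → E = 1,932.64, U = 155.58, labor force = 2,088.22 thousand.
After the second change, unemployed falls and employed rises by 18.57; labor force unchanged → E = 1,951.21, U = 137.01, labor force = 2,088.22 thousand.
New unemployment rate = 137.01 / 2,088.22 = 6.56%.

New unemployment rate ≈ 6.56%.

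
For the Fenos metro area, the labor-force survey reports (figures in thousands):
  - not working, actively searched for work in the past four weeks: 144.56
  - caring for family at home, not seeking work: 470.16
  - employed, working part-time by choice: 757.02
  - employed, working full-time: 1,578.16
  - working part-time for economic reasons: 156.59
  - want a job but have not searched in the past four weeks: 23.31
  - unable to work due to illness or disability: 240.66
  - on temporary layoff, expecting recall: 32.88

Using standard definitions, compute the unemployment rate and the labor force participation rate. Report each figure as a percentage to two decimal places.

Unemployment rate ≈ 6.65%; labor force participation rate ≈ 78.43%.

Employed = 757.02 + 1,578.16 + 156.59 = 2,491.77 thousand (anyone who worked, including part-time for economic reasons, counts as employed).
Unemployed = 144.56 + 32.88 = 177.44 thousand (jobless and actively searching, or on temporary layoff).
Labor force = 2,491.77 + 177.44 = 2,669.21 thousand.
Not in labor force = 470.16 + 23.31 + 240.66 = 734.13 thousand (those not working and not actively searching are outside the labor force — including those who want a job but have given up searching).
Civilian working-age population = 2,669.21 + 734.13 = 3,403.34 thousand.
Unemployment rate = 177.44 / 2,669.21 = 6.65%.
Labor force participation rate = 2,669.21 / 3,403.34 = 78.43%.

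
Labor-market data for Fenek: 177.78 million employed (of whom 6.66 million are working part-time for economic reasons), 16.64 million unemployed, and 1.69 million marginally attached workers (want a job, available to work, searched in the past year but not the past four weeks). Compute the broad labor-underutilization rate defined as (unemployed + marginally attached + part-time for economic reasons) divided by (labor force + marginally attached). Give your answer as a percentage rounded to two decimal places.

Labor force = 177.78 + 16.64 = 194.42 million.
Numerator = 16.64 + 1.69 + 6.66 = 24.99 million.
Denominator = 194.42 + 1.69 = 196.11 million.
Broad rate = 24.99 / 196.11 = 12.74%.

Broad underutilization rate ≈ 12.74%.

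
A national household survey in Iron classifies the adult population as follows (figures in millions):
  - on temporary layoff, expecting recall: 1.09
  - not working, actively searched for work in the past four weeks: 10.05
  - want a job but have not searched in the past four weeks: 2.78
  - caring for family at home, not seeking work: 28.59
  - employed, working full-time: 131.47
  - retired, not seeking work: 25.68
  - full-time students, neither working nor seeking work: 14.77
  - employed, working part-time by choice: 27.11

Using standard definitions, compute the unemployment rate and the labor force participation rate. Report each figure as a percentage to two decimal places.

Employed = 131.47 + 27.11 = 158.58 million.
Unemployed = 1.09 + 10.05 = 11.14 million (jobless and actively searching, or on temporary layoff).
Labor force = 158.58 + 11.14 = 169.72 million.
Not in labor force = 2.78 + 28.59 + 25.68 + 14.77 = 71.82 million (those not working and not actively searching are outside the labor force — including those who want a job but have given up searching).
Civilian working-age population = 169.72 + 71.82 = 241.54 million.
Unemployment rate = 11.14 / 169.72 = 6.56%.
Labor force participation rate = 169.72 / 241.54 = 70.27%.

Unemployment rate ≈ 6.56%; labor force participation rate ≈ 70.27%.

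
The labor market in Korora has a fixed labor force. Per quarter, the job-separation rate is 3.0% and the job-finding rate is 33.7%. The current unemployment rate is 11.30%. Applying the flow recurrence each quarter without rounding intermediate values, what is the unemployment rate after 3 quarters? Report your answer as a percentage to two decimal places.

Unemployment rate after three quarters ≈ 8.97%.

With a fixed labor force, u_{t+1} = u_t + s·(1−u_t) − f·u_t = u_t·(1−s−f) + s.
Here 1−s−f = 0.633 and s = 0.030.
u_1 = 0.113000 × 0.633 + 0.030 = 0.101529.
u_2 = 0.101529 × 0.633 + 0.030 = 0.094268.
u_3 = 0.094268 × 0.633 + 0.030 = 0.089672.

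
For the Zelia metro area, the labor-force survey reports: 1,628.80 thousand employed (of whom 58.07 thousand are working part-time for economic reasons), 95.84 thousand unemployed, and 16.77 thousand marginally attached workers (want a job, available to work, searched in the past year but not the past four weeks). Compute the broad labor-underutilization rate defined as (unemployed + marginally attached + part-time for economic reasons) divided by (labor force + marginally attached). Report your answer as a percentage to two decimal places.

Broad underutilization rate ≈ 9.80%.

Labor force = 1,628.80 + 95.84 = 1,724.64 thousand.
Numerator = 95.84 + 16.77 + 58.07 = 170.68 thousand.
Denominator = 1,724.64 + 16.77 = 1,741.41 thousand.
Broad rate = 170.68 / 1,741.41 = 9.80%.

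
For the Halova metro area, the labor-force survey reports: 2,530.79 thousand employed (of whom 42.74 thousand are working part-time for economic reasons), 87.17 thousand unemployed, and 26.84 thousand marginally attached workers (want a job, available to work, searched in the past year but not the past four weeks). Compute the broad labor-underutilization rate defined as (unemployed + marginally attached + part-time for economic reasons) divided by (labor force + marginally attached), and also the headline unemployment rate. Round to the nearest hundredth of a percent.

Labor force = 2,530.79 + 87.17 = 2,617.96 thousand.
Numerator = 87.17 + 26.84 + 42.74 = 156.75 thousand.
Denominator = 2,617.96 + 26.84 = 2,644.80 thousand.
Broad rate = 156.75 / 2,644.80 = 5.93%.
Headline unemployment rate = 87.17 / 2,617.96 = 3.33%.

Broad underutilization rate ≈ 5.93%; headline unemployment rate ≈ 3.33%.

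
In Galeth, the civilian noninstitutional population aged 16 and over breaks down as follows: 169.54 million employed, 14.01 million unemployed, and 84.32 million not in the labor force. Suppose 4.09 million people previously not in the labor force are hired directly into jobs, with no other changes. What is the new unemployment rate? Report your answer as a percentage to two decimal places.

Initially, labor force = 169.54 + 14.01 = 183.55 million, so u = 14.01/183.55 = 7.63%.
After the change, employed and labor force both rise by 4.09; unemployed unchanged → E = 173.63, U = 14.01, labor force = 187.64 million.
New unemployment rate = 14.01 / 187.64 = 7.47%.

New unemployment rate ≈ 7.47%.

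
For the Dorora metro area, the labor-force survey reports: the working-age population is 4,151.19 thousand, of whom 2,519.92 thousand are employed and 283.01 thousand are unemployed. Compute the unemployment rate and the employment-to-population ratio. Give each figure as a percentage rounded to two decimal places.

Labor force = employed + unemployed = 2,519.92 + 283.01 = 2,802.93 thousand.
Unemployment rate = 283.01 / 2,802.93 = 10.10%.
Employment-population ratio = 2,519.92 / 4,151.19 = 60.70%.

Unemployment rate ≈ 10.10%; employment-population ratio ≈ 60.70%.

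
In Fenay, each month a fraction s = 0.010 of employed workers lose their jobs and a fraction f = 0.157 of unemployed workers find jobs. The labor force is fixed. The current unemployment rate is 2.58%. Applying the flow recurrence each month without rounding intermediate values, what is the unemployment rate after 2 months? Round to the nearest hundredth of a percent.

Unemployment rate after two months ≈ 3.62%.

With a fixed labor force, u_{t+1} = u_t + s·(1−u_t) − f·u_t = u_t·(1−s−f) + s.
Here 1−s−f = 0.833 and s = 0.010.
u_1 = 0.025800 × 0.833 + 0.010 = 0.031491.
u_2 = 0.031491 × 0.833 + 0.010 = 0.036232.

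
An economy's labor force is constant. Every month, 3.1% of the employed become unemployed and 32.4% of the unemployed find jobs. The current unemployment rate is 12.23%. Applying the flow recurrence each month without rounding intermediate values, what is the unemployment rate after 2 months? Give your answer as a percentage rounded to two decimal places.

Unemployment rate after two months ≈ 10.19%.

With a fixed labor force, u_{t+1} = u_t + s·(1−u_t) − f·u_t = u_t·(1−s−f) + s.
Here 1−s−f = 0.645 and s = 0.031.
u_1 = 0.122300 × 0.645 + 0.031 = 0.109884.
u_2 = 0.109884 × 0.645 + 0.031 = 0.101875.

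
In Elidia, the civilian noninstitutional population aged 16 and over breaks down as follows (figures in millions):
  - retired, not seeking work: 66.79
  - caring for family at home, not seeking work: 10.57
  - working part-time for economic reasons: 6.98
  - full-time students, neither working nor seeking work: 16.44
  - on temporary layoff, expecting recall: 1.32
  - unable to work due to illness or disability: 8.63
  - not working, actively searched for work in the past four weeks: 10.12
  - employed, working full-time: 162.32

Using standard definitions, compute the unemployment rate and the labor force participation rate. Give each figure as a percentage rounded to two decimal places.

Unemployment rate ≈ 6.33%; labor force participation rate ≈ 63.83%.

Employed = 6.98 + 162.32 = 169.30 million (anyone who worked, including part-time for economic reasons, counts as employed).
Unemployed = 1.32 + 10.12 = 11.44 million (jobless and actively searching, or on temporary layoff).
Labor force = 169.30 + 11.44 = 180.74 million.
Not in labor force = 66.79 + 10.57 + 16.44 + 8.63 = 102.43 million (those not working and not actively searching are outside the labor force).
Civilian working-age population = 180.74 + 102.43 = 283.17 million.
Unemployment rate = 11.44 / 180.74 = 6.33%.
Labor force participation rate = 180.74 / 283.17 = 63.83%.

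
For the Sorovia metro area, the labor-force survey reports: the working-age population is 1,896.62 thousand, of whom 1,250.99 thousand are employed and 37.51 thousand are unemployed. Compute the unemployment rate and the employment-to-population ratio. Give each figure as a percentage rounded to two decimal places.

Labor force = employed + unemployed = 1,250.99 + 37.51 = 1,288.50 thousand.
Unemployment rate = 37.51 / 1,288.50 = 2.91%.
Employment-population ratio = 1,250.99 / 1,896.62 = 65.96%.

Unemployment rate ≈ 2.91%; employment-population ratio ≈ 65.96%.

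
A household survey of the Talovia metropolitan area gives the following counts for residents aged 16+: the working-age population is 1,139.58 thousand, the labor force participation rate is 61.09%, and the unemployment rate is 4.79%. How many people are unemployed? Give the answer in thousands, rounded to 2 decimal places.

Labor force = 0.6109 × 1,139.58 = 696.17 thousand.
Unemployed = 0.0479 × 696.17 ≈ 33.35 thousand.

About 33.35 thousand are unemployed.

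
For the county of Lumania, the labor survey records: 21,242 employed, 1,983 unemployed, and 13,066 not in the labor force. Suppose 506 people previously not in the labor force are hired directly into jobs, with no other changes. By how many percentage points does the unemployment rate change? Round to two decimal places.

Initially, labor force = 21,242 + 1,983 = 23,225, so u = 1,983/23,225 = 8.54%.
After the change, employed and labor force both rise by 506; unemployed unchanged → E = 21,748, U = 1,983, labor force = 23,731.
New unemployment rate = 1,983 / 23,731 = 8.36%.
Change = 8.36% − 8.54% = −0.18 percentage points.

The unemployment rate changes by −0.18 percentage points.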